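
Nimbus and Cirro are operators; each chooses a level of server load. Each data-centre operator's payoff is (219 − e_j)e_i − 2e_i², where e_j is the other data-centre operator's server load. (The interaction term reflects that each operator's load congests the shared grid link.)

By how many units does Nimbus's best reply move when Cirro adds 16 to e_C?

Nimbus's payoff is (219 − e_C)e_N − 2e_N².
∂π/∂e_N = 219 − e_C − 4e_N = 0, so e_N = 54.75 − 0.25e_C.
The reaction-function slope is −0.25, so a 16-unit rise in e_C moves e_N by −0.25 × 16 = −4. Nimbus's best response falls — the actions are strategic substitutes.

-4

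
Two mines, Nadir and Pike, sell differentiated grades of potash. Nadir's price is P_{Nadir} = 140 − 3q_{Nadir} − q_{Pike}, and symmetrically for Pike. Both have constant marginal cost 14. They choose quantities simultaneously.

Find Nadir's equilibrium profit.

Mine Nadir's profit: π = q_{Nadir}(140 − 3q_{Nadir} − q_{Pike}) − 14q_{Nadir}.
∂π/∂q_{Nadir} = 126 − 6q_{Nadir} − q_{Pike} = 0 ⇒ q_{Nadir} = 21 − (1/6)q_{Pike}.
The game is symmetric, so in equilibrium q_{Pike} = q_{Nadir}: the reaction function gives (7/6)q_{Nadir} = 21, hence q_{Nadir} = 18.
P_{Nadir} = 140 − 3·18 − 18 = 68.
Profit = (68 − 14)·18 = 972.

972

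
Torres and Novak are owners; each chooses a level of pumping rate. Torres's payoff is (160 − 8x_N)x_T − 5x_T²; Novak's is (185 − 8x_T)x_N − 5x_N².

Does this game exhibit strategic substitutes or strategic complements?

Expanding Torres's payoff: 160x_T − 8x_Nx_T − 5x_T².
∂π/∂x_T = 160 − 8x_N − 10x_T = 0, so x_T = 16 − 0.8x_N.
The best-response slope dx_T/dx_N = −0.8 < 0: the reaction function is downward-sloping, so the choices are strategic substitutes.

strategic substitutes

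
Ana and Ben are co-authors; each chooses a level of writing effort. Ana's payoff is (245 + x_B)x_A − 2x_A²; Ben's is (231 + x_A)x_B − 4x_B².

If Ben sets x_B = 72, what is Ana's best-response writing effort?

Expanding Ana's payoff: 245x_A + x_Bx_A − 2x_A².
∂π/∂x_A = 245 + x_B − 4x_A = 0, so x_A = 61.25 + 0.25x_B.
At x_B = 72: x_A = 61.25 + 0.25·72 = 79.25.

79.25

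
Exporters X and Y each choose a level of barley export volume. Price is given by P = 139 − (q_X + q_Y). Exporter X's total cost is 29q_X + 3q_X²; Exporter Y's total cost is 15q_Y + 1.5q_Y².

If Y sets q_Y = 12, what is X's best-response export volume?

Exporter X's profit: π = q_X(139 − (q_X + q_Y)) − 29q_X − 3q_X².
∂π/∂q_X = 110 − 8q_X − q_Y = 0, so q_X = 13.75 − 0.125q_Y.
At q_Y = 12: q_X = 13.75 − 0.125·12 = 12.25.

12.25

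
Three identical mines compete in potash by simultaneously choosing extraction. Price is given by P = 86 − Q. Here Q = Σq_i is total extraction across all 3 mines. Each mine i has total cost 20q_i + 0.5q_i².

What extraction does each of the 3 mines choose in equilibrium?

A representative mine's profit is π_i = q_i(86 − Q) − 20q_i − 0.5q_i², with Q = q_i + Σ_{j≠i} q_j.
First-order condition: 66 − 3q_i − Σ_{j≠i} q_j = 0.
In a symmetric equilibrium every mine chooses the same q, so Σ_{j≠i} q_j = 2q. The condition becomes 66 − 5q = 0, giving q = 66/5 = 13.2.

13.2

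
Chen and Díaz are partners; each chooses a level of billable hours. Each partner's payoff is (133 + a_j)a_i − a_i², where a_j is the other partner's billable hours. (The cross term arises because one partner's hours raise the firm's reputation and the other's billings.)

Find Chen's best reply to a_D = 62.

97.5

Chen's payoff is (133 + a_D)a_C − a_C².
∂π/∂a_C = 133 + a_D − 2a_C = 0, so a_C = 66.5 + 0.5a_D.
At a_D = 62: a_C = 66.5 + 0.5·62 = 97.5.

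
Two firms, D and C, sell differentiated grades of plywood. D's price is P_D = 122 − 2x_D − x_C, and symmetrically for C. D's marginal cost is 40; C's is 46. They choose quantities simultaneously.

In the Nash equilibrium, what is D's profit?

Firm D's profit: π = x_D(122 − 2x_D − x_C) − 40x_D.
∂π/∂x_D = 82 − 4x_D − x_C = 0 ⇒ x_D = 20.5 − 0.25x_C.
Similarly x_C = 19 − 0.25x_D.
Plugging x_C into D's best response: x_D = 20.5 − 0.25(19 − 0.25x_D) ⇒ 0.9375x_D = 15.75, so x_D = 16.8.
Then x_C = 19 − 0.25·16.8 = 14.8.
P_D = 122 − 2·16.8 − 14.8 = 73.6.
Profit = (73.6 − 40)·16.8 = 564.48.

564.48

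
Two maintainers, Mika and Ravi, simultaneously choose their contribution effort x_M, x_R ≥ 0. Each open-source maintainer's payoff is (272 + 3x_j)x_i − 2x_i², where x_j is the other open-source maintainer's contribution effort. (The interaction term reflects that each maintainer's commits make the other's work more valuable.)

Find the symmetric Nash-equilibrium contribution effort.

Mika's payoff is (272 + 3x_R)x_M − 2x_M².
∂π/∂x_M = 272 + 3x_R − 4x_M = 0, so x_M = 68 + 0.75x_R.
By symmetry x_R = x_M; substituting into the reaction function, 0.25x_M = 68 and x_M = 272.

272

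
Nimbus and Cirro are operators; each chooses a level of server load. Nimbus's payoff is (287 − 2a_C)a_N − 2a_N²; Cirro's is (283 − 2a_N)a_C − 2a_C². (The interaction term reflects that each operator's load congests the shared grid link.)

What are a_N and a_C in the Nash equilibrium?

48.5, 46.5

Expanding Nimbus's payoff: 287a_N − 2a_Ca_N − 2a_N².
∂π/∂a_N = 287 − 2a_C − 4a_N = 0, so a_N = 71.75 − 0.5a_C.
Likewise for Cirro: a_C = 70.75 − 0.5a_N.
Solving the two reaction functions simultaneously: (1 − (−0.5)(−0.5))a_N = 71.75 − 0.5·70.75, so 0.75a_N = 36.375 and a_N = 48.5.
Then a_C = 70.75 − 0.5·48.5 = 46.5.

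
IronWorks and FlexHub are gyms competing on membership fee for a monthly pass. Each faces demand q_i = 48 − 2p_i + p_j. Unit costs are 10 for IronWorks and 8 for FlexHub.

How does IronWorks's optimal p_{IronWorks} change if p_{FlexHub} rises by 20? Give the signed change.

IronWorks's profit: π = (p_{IronWorks} − 10)(48 − 2p_{IronWorks} + p_{FlexHub}).
∂π/∂p_{IronWorks} = 68 − 4p_{IronWorks} + p_{FlexHub} = 0 ⇒ p_{IronWorks} = 17 + 0.25p_{FlexHub}.
The reaction-function slope is 0.25, so a 20-unit rise in p_{FlexHub} moves p_{IronWorks} by 0.25 × 20 = 5. IronWorks's best response rises — the actions are strategic complements.

5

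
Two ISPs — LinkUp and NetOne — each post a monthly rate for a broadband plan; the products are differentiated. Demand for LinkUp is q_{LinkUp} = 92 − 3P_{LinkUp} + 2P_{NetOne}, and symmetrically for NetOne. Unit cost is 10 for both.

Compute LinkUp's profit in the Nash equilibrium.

LinkUp's profit: π = (P_{LinkUp} − 10)(92 − 3P_{LinkUp} + 2P_{NetOne}).
∂π/∂P_{LinkUp} = 122 − 6P_{LinkUp} + 2P_{NetOne} = 0 ⇒ P_{LinkUp} = 61/3 + (1/3)P_{NetOne}.
By symmetry P_{NetOne} = P_{LinkUp}; substituting into the reaction function, (2/3)P_{LinkUp} = 61/3 and P_{LinkUp} = 30.5.
q_{LinkUp} = 92 − 3·30.5 + 2·30.5 = 61.5.
Profit = (30.5 − 10)·61.5 = 1260.75.

1260.75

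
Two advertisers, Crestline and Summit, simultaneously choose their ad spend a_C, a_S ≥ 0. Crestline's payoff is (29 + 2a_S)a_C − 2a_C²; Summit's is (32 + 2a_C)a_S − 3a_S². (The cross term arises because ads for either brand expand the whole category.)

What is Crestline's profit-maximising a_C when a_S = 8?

Expanding Crestline's payoff: 29a_C + 2a_Sa_C − 2a_C².
∂π/∂a_C = 29 + 2a_S − 4a_C = 0, so a_C = 7.25 + 0.5a_S.
At a_S = 8: a_C = 7.25 + 0.5·8 = 11.25.

11.25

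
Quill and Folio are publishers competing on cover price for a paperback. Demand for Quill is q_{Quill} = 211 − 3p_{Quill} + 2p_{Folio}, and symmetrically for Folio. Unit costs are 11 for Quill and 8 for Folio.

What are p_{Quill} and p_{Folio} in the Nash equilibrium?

60.4375, 59.3125

Quill's profit: π = (p_{Quill} − 11)(211 − 3p_{Quill} + 2p_{Folio}).
∂π/∂p_{Quill} = 244 − 6p_{Quill} + 2p_{Folio} = 0 ⇒ p_{Quill} = 122/3 + (1/3)p_{Folio}.
Similarly p_{Folio} = 235/6 + (1/3)p_{Quill}.
Substituting the second reaction function into the first: p_{Quill} = 122/3 + (1/3)(235/6 + (1/3)p_{Quill}), which gives (8/9)p_{Quill} = 967/18 ⇒ p_{Quill} = 60.4375.
Then p_{Folio} = 235/6 + (1/3)·60.4375 = 59.3125.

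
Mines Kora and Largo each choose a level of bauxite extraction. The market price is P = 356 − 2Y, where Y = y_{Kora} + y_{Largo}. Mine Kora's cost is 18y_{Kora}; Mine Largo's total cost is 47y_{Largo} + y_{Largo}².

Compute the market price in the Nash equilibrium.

Mine Kora's profit: π = y_{Kora}(356 − 2(y_{Kora} + y_{Largo})) − 18y_{Kora}.
∂π/∂y_{Kora} = 338 − 4y_{Kora} − 2y_{Largo} = 0, so y_{Kora} = 84.5 − 0.5y_{Largo}.
For Largo: ∂π/∂y_{Largo} = 309 − 6y_{Largo} − 2y_{Kora} = 0 ⇒ y_{Largo} = 51.5 − (1/3)y_{Kora}.
Plugging y_{Largo} into Kora's best response: y_{Kora} = 84.5 − 0.5(51.5 − (1/3)y_{Kora}) ⇒ (5/6)y_{Kora} = 58.75, so y_{Kora} = 70.5.
Then y_{Largo} = 51.5 − (1/3)·70.5 = 28.
Equilibrium price: P = 356 − 2·98.5 = 159.

159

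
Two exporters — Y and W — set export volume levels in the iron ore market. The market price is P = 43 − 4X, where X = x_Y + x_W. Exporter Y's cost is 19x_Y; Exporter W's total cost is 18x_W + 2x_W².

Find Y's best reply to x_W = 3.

1.5

Exporter Y's profit: π = x_Y(43 − 4(x_Y + x_W)) − 19x_Y.
∂π/∂x_Y = 24 − 8x_Y − 4x_W = 0, so x_Y = 3 − 0.5x_W.
At x_W = 3: x_Y = 3 − 0.5·3 = 1.5.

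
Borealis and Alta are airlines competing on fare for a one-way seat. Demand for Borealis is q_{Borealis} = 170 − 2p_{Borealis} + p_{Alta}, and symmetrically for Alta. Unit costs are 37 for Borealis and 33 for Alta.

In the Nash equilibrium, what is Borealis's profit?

Borealis's profit: π = (p_{Borealis} − 37)(170 − 2p_{Borealis} + p_{Alta}).
∂π/∂p_{Borealis} = 244 − 4p_{Borealis} + p_{Alta} = 0 ⇒ p_{Borealis} = 61 + 0.25p_{Alta}.
Similarly p_{Alta} = 59 + 0.25p_{Borealis}.
Plugging p_{Alta} into Borealis's best response: p_{Borealis} = 61 + 0.25(59 + 0.25p_{Borealis}) ⇒ 0.9375p_{Borealis} = 75.75, so p_{Borealis} = 80.8.
Then p_{Alta} = 59 + 0.25·80.8 = 79.2.
q_{Borealis} = 170 − 2·80.8 + 79.2 = 87.6.
Profit = (80.8 − 37)·87.6 = 3836.88.

3836.88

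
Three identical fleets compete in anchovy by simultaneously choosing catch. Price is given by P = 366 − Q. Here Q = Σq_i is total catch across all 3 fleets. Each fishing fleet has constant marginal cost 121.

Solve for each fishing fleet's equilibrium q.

61.25

A representative fishing fleet's profit is π_i = q_i(366 − Q) − 121q_i, with Q = q_i + Σ_{j≠i} q_j.
First-order condition: 245 − 2q_i − Σ_{j≠i} q_j = 0.
With identical fishing fleets, set every q_j = q: then 245 − 2q − 2q = 0, i.e. q = 245/4 = 61.25.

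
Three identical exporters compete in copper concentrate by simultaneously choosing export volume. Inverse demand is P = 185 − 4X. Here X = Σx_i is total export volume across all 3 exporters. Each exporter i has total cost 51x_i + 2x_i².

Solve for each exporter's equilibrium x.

A representative exporter's profit is π_i = x_i(185 − 4X) − 51x_i − 2x_i², with X = x_i + Σ_{j≠i} x_j.
First-order condition: 134 − 12x_i − 4Σ_{j≠i} x_j = 0.
Imposing symmetry (x_j = x for all j) turns Σ_{j≠i} x_j into 2x, so 134 = 20x and x = 6.7.

6.7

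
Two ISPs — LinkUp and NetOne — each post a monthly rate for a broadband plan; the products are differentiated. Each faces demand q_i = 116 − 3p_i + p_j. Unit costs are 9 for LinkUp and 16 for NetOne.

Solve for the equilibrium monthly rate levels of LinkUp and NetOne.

29.2, 32.2

LinkUp's profit: π = (p_{LinkUp} − 9)(116 − 3p_{LinkUp} + p_{NetOne}).
∂π/∂p_{LinkUp} = 143 − 6p_{LinkUp} + p_{NetOne} = 0 ⇒ p_{LinkUp} = 143/6 + (1/6)p_{NetOne}.
Similarly p_{NetOne} = 82/3 + (1/6)p_{LinkUp}.
Solving the two reaction functions simultaneously: (1 − (1/6)(1/6))p_{LinkUp} = 143/6 + (1/6)·(82/3), so (35/36)p_{LinkUp} = 511/18 and p_{LinkUp} = 29.2.
Then p_{NetOne} = 82/3 + (1/6)·29.2 = 32.2.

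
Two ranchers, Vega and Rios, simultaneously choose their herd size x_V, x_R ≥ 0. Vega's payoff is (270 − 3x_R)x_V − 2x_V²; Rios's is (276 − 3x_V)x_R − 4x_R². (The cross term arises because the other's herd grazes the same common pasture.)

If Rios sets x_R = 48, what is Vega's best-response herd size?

Expanding Vega's payoff: 270x_V − 3x_Rx_V − 2x_V².
∂π/∂x_V = 270 − 3x_R − 4x_V = 0, so x_V = 67.5 − 0.75x_R.
At x_R = 48: x_V = 67.5 − 0.75·48 = 31.5.

31.5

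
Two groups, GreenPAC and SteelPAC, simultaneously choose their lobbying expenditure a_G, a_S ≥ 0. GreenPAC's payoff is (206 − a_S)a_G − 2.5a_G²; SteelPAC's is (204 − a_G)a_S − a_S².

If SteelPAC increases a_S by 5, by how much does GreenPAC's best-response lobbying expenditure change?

-1

Expanding GreenPAC's payoff: 206a_G − a_Sa_G − 2.5a_G².
∂π/∂a_G = 206 − a_S − 5a_G = 0, so a_G = 41.2 − 0.2a_S.
The reaction-function slope is −0.2, so a 5-unit rise in a_S moves a_G by −0.2 × 5 = −1. GreenPAC's best response falls — the actions are strategic substitutes.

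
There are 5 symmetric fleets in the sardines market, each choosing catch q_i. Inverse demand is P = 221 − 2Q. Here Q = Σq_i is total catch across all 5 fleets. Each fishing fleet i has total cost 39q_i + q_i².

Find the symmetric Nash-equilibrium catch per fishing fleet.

A representative fishing fleet's profit is π_i = q_i(221 − 2Q) − 39q_i − q_i², with Q = q_i + Σ_{j≠i} q_j.
First-order condition: 182 − 6q_i − 2Σ_{j≠i} q_j = 0.
Imposing symmetry (q_j = q for all j) turns Σ_{j≠i} q_j into 4q, so 182 = 14q and q = 13.

13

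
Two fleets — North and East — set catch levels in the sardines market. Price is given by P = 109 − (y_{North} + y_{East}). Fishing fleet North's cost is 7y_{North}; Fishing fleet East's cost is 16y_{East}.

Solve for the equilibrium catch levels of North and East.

37, 28

Fishing fleet North's profit: π = y_{North}(109 − (y_{North} + y_{East})) − 7y_{North}.
∂π/∂y_{North} = 102 − 2y_{North} − y_{East} = 0, so y_{North} = 51 − 0.5y_{East}.
By the same steps for East: y_{East} = 46.5 − 0.5y_{North}.
Substituting the second reaction function into the first: y_{North} = 51 − 0.5(46.5 − 0.5y_{North}), which gives 0.75y_{North} = 27.75 ⇒ y_{North} = 37.
Then y_{East} = 46.5 − 0.5·37 = 28.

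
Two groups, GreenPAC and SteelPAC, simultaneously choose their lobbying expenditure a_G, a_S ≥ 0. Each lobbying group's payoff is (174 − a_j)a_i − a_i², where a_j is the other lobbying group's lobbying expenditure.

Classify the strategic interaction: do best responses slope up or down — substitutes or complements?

GreenPAC's payoff is (174 − a_S)a_G − a_G².
∂π/∂a_G = 174 − a_S − 2a_G = 0, so a_G = 87 − 0.5a_S.
The best-response slope da_G/da_S = −0.5 < 0: the reaction function is downward-sloping, so the choices are strategic substitutes.

strategic substitutes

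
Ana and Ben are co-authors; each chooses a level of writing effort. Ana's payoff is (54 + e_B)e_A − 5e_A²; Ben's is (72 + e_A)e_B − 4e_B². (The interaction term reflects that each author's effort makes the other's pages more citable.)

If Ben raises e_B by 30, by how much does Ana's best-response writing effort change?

Expanding Ana's payoff: 54e_A + e_Be_A − 5e_A².
∂π/∂e_A = 54 + e_B − 10e_A = 0, so e_A = 5.4 + 0.1e_B.
The reaction-function slope is 0.1, so a 30-unit rise in e_B moves e_A by 0.1 × 30 = 3. Ana's best response rises — the actions are strategic complements.

3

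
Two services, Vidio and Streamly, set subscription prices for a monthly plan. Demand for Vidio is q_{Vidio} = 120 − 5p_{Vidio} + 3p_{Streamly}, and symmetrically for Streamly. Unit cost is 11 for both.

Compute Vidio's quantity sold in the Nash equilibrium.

70

Vidio's profit: π = (p_{Vidio} − 11)(120 − 5p_{Vidio} + 3p_{Streamly}).
∂π/∂p_{Vidio} = 175 − 10p_{Vidio} + 3p_{Streamly} = 0 ⇒ p_{Vidio} = 17.5 + 0.3p_{Streamly}.
Setting p_{Vidio} = p_{Streamly} in the reaction function: p_{Vidio} = 17.5 + 0.3p_{Vidio}, so p_{Vidio} = 17.5 / 0.7 = 25.
q_{Vidio} = 120 − 5·25 + 3·25 = 70.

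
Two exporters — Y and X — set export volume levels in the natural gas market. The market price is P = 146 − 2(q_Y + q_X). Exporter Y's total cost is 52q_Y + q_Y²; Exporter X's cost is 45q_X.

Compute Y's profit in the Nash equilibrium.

227.07

Exporter Y's profit: π = q_Y(146 − 2(q_Y + q_X)) − 52q_Y − q_Y².
∂π/∂q_Y = 94 − 6q_Y − 2q_X = 0, so q_Y = 47/3 − (1/3)q_X.
For X: ∂π/∂q_X = 101 − 4q_X − 2q_Y = 0 ⇒ q_X = 25.25 − 0.5q_Y.
Plugging q_X into Y's best response: q_Y = 47/3 − (1/3)(25.25 − 0.5q_Y) ⇒ (5/6)q_Y = 7.25, so q_Y = 8.7.
Then q_X = 25.25 − 0.5·8.7 = 20.9.
Price P = 146 − 2·29.6 = 86.8.
Y's profit: (86.8 − 52)·8.7 − (8.7)² = 227.07.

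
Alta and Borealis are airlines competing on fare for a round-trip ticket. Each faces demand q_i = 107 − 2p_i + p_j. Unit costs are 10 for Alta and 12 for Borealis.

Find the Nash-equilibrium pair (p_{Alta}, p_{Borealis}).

Alta's profit: π = (p_{Alta} − 10)(107 − 2p_{Alta} + p_{Borealis}).
∂π/∂p_{Alta} = 127 − 4p_{Alta} + p_{Borealis} = 0 ⇒ p_{Alta} = 31.75 + 0.25p_{Borealis}.
Similarly p_{Borealis} = 32.75 + 0.25p_{Alta}.
Plugging p_{Borealis} into Alta's best response: p_{Alta} = 31.75 + 0.25(32.75 + 0.25p_{Alta}) ⇒ 0.9375p_{Alta} = 39.9375, so p_{Alta} = 42.6.
Then p_{Borealis} = 32.75 + 0.25·42.6 = 43.4.

42.6, 43.4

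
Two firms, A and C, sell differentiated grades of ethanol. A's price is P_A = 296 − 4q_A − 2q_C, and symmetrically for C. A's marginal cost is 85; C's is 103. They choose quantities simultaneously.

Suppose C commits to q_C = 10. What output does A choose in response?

23.875

Firm A's profit: π = q_A(296 − 4q_A − 2q_C) − 85q_A.
∂π/∂q_A = 211 − 8q_A − 2q_C = 0 ⇒ q_A = 26.375 − 0.25q_C.
At q_C = 10: q_A = 26.375 − 0.25·10 = 23.875.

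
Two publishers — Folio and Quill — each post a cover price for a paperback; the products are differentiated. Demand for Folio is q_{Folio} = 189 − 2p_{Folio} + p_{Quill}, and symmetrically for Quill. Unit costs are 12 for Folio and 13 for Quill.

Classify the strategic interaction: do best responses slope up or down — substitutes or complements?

strategic complements

Folio's profit: π = (p_{Folio} − 12)(189 − 2p_{Folio} + p_{Quill}).
∂π/∂p_{Folio} = 213 − 4p_{Folio} + p_{Quill} = 0 ⇒ p_{Folio} = 53.25 + 0.25p_{Quill}.
The best-response slope dp_{Folio}/dp_{Quill} = 0.25 > 0: the reaction function is upward-sloping, so the choices are strategic complements.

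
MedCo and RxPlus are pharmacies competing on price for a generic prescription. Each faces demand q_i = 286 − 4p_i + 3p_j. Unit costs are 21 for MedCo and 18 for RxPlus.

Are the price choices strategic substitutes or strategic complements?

MedCo's profit: π = (p_{MedCo} − 21)(286 − 4p_{MedCo} + 3p_{RxPlus}).
∂π/∂p_{MedCo} = 370 − 8p_{MedCo} + 3p_{RxPlus} = 0 ⇒ p_{MedCo} = 46.25 + 0.375p_{RxPlus}.
The best-response slope dp_{MedCo}/dp_{RxPlus} = 0.375 > 0: the reaction function is upward-sloping, so the choices are strategic complements.

strategic complements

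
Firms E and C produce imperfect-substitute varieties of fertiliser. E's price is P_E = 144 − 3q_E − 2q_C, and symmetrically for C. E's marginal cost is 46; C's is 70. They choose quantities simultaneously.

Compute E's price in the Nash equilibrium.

87.25

Firm E's profit: π = q_E(144 − 3q_E − 2q_C) − 46q_E.
∂π/∂q_E = 98 − 6q_E − 2q_C = 0 ⇒ q_E = 49/3 − (1/3)q_C.
Similarly q_C = 37/3 − (1/3)q_E.
Substituting the second reaction function into the first: q_E = 49/3 − (1/3)(37/3 − (1/3)q_E), which gives (8/9)q_E = 110/9 ⇒ q_E = 13.75.
Then q_C = 37/3 − (1/3)·13.75 = 7.75.
P_E = 144 − 3·13.75 − 2·7.75 = 87.25.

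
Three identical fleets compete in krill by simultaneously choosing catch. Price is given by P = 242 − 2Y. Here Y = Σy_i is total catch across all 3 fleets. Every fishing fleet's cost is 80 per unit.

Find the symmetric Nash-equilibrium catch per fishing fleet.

A representative fishing fleet's profit is π_i = y_i(242 − 2Y) − 80y_i, with Y = y_i + Σ_{j≠i} y_j.
First-order condition: 162 − 4y_i − 2Σ_{j≠i} y_j = 0.
With identical fishing fleets, set every y_j = y: then 162 − 4y − 4y = 0, i.e. y = 162/8 = 20.25.

20.25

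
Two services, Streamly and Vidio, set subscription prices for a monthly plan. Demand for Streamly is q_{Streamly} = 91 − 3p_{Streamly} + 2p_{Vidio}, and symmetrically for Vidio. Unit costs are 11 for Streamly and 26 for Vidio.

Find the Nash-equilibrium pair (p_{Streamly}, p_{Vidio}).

33.8125, 39.4375

Streamly's profit: π = (p_{Streamly} − 11)(91 − 3p_{Streamly} + 2p_{Vidio}).
∂π/∂p_{Streamly} = 124 − 6p_{Streamly} + 2p_{Vidio} = 0 ⇒ p_{Streamly} = 62/3 + (1/3)p_{Vidio}.
Similarly p_{Vidio} = 169/6 + (1/3)p_{Streamly}.
Plugging p_{Vidio} into Streamly's best response: p_{Streamly} = 62/3 + (1/3)(169/6 + (1/3)p_{Streamly}) ⇒ (8/9)p_{Streamly} = 541/18, so p_{Streamly} = 33.8125.
Then p_{Vidio} = 169/6 + (1/3)·33.8125 = 39.4375.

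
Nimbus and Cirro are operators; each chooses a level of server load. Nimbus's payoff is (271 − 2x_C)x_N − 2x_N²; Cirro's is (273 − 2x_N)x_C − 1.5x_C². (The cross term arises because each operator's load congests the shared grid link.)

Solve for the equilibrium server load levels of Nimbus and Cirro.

33.375, 68.75

Expanding Nimbus's payoff: 271x_N − 2x_Cx_N − 2x_N².
∂π/∂x_N = 271 − 2x_C − 4x_N = 0, so x_N = 67.75 − 0.5x_C.
Likewise for Cirro: x_C = 91 − (2/3)x_N.
Plugging x_C into Nimbus's best response: x_N = 67.75 − 0.5(91 − (2/3)x_N) ⇒ (2/3)x_N = 22.25, so x_N = 33.375.
Then x_C = 91 − (2/3)·33.375 = 68.75.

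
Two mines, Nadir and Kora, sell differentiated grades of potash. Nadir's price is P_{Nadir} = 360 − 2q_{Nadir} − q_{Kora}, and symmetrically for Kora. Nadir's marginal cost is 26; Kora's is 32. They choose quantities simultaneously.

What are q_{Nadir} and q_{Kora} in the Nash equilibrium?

Mine Nadir's profit: π = q_{Nadir}(360 − 2q_{Nadir} − q_{Kora}) − 26q_{Nadir}.
∂π/∂q_{Nadir} = 334 − 4q_{Nadir} − q_{Kora} = 0 ⇒ q_{Nadir} = 83.5 − 0.25q_{Kora}.
Similarly q_{Kora} = 82 − 0.25q_{Nadir}.
Plugging q_{Kora} into Nadir's best response: q_{Nadir} = 83.5 − 0.25(82 − 0.25q_{Nadir}) ⇒ 0.9375q_{Nadir} = 63, so q_{Nadir} = 67.2.
Then q_{Kora} = 82 − 0.25·67.2 = 65.2.

67.2, 65.2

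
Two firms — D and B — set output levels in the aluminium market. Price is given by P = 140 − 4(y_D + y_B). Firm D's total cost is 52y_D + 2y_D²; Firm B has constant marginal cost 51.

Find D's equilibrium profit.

113.535

Firm D's profit: π = y_D(140 − 4(y_D + y_B)) − 52y_D − 2y_D².
∂π/∂y_D = 88 − 12y_D − 4y_B = 0, so y_D = 22/3 − (1/3)y_B.
For B: ∂π/∂y_B = 89 − 8y_B − 4y_D = 0 ⇒ y_B = 11.125 − 0.5y_D.
Substituting the second reaction function into the first: y_D = 22/3 − (1/3)(11.125 − 0.5y_D), which gives (5/6)y_D = 3.625 ⇒ y_D = 4.35.
Then y_B = 11.125 − 0.5·4.35 = 8.95.
Price P = 140 − 4·13.3 = 86.8.
D's profit: (86.8 − 52)·4.35 − 2(4.35)² = 113.535.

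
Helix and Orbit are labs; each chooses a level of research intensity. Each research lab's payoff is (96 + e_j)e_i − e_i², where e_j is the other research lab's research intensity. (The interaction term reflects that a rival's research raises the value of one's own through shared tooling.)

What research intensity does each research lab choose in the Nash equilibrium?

96

Helix's payoff is (96 + e_O)e_H − e_H².
∂π/∂e_H = 96 + e_O − 2e_H = 0, so e_H = 48 + 0.5e_O.
The game is symmetric, so in equilibrium e_O = e_H: the reaction function gives 0.5e_H = 48, hence e_H = 96.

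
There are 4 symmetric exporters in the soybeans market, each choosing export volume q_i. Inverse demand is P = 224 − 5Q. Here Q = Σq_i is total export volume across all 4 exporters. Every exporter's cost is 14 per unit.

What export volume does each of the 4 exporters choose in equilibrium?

A representative exporter's profit is π_i = q_i(224 − 5Q) − 14q_i, with Q = q_i + Σ_{j≠i} q_j.
First-order condition: 210 − 10q_i − 5Σ_{j≠i} q_j = 0.
With identical exporters, set every q_j = q: then 210 − 10q − 15q = 0, i.e. q = 210/25 = 8.4.

8.4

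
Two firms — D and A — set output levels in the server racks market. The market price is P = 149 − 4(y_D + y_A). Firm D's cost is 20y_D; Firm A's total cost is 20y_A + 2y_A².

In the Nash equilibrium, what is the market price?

71.6

Firm D's profit: π = y_D(149 − 4(y_D + y_A)) − 20y_D.
∂π/∂y_D = 129 − 8y_D − 4y_A = 0, so y_D = 16.125 − 0.5y_A.
For A: ∂π/∂y_A = 129 − 12y_A − 4y_D = 0 ⇒ y_A = 10.75 − (1/3)y_D.
Plugging y_A into D's best response: y_D = 16.125 − 0.5(10.75 − (1/3)y_D) ⇒ (5/6)y_D = 10.75, so y_D = 12.9.
Then y_A = 10.75 − (1/3)·12.9 = 6.45.
Equilibrium price: P = 149 − 4·19.35 = 71.6.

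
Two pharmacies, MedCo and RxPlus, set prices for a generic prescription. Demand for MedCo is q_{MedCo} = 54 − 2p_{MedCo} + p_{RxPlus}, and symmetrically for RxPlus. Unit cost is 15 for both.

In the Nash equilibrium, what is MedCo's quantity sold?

MedCo's profit: π = (p_{MedCo} − 15)(54 − 2p_{MedCo} + p_{RxPlus}).
∂π/∂p_{MedCo} = 84 − 4p_{MedCo} + p_{RxPlus} = 0 ⇒ p_{MedCo} = 21 + 0.25p_{RxPlus}.
Setting p_{MedCo} = p_{RxPlus} in the reaction function: p_{MedCo} = 21 + 0.25p_{MedCo}, so p_{MedCo} = 21 / 0.75 = 28.
q_{MedCo} = 54 − 2·28 + 28 = 26.

26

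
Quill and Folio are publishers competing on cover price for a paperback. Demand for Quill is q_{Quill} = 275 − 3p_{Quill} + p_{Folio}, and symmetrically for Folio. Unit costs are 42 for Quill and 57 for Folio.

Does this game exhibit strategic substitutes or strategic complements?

strategic complements

Quill's profit: π = (p_{Quill} − 42)(275 − 3p_{Quill} + p_{Folio}).
∂π/∂p_{Quill} = 401 − 6p_{Quill} + p_{Folio} = 0 ⇒ p_{Quill} = 401/6 + (1/6)p_{Folio}.
The best-response slope dp_{Quill}/dp_{Folio} = 1/6 > 0: the reaction function is upward-sloping, so the choices are strategic complements.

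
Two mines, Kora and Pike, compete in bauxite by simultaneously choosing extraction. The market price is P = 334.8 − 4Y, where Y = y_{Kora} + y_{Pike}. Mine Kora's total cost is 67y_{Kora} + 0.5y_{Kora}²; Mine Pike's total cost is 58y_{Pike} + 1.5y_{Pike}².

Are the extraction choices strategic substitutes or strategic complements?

strategic substitutes

Mine Kora's profit: π = y_{Kora}(334.8 − 4(y_{Kora} + y_{Pike})) − 67y_{Kora} − 0.5y_{Kora}².
∂π/∂y_{Kora} = 267.8 − 9y_{Kora} − 4y_{Pike} = 0, so y_{Kora} = 1339/45 − (4/9)y_{Pike}.
The best-response slope dy_{Kora}/dy_{Pike} = −4/9 < 0: the reaction function is downward-sloping, so the choices are strategic substitutes.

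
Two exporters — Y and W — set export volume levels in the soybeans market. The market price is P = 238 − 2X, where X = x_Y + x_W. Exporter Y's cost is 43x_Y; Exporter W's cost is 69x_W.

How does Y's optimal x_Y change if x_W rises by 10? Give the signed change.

Exporter Y's profit: π = x_Y(238 − 2(x_Y + x_W)) − 43x_Y.
∂π/∂x_Y = 195 − 4x_Y − 2x_W = 0, so x_Y = 48.75 − 0.5x_W.
The reaction-function slope is −0.5, so a 10-unit rise in x_W moves x_Y by −0.5 × 10 = −5. Y's best response falls — the actions are strategic substitutes.

-5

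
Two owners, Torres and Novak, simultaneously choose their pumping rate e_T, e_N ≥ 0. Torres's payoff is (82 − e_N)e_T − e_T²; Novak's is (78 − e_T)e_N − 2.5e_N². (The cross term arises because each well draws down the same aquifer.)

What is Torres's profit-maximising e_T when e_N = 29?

Expanding Torres's payoff: 82e_T − e_Ne_T − e_T².
∂π/∂e_T = 82 − e_N − 2e_T = 0, so e_T = 41 − 0.5e_N.
At e_N = 29: e_T = 41 − 0.5·29 = 26.5.

26.5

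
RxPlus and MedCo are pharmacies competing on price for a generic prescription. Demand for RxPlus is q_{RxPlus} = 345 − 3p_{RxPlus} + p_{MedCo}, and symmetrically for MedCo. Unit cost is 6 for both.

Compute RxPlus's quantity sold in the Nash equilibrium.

199.8

RxPlus's profit: π = (p_{RxPlus} − 6)(345 − 3p_{RxPlus} + p_{MedCo}).
∂π/∂p_{RxPlus} = 363 − 6p_{RxPlus} + p_{MedCo} = 0 ⇒ p_{RxPlus} = 60.5 + (1/6)p_{MedCo}.
Setting p_{RxPlus} = p_{MedCo} in the reaction function: p_{RxPlus} = 60.5 + (1/6)p_{RxPlus}, so p_{RxPlus} = 60.5 / (5/6) = 72.6.
q_{RxPlus} = 345 − 3·72.6 + 72.6 = 199.8.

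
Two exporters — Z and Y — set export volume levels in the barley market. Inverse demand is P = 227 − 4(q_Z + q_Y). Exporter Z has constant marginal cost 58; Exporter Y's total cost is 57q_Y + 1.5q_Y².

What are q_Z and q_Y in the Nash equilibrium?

16.375, 9.5

Exporter Z's profit: π = q_Z(227 − 4(q_Z + q_Y)) − 58q_Z.
∂π/∂q_Z = 169 − 8q_Z − 4q_Y = 0, so q_Z = 21.125 − 0.5q_Y.
For Y: ∂π/∂q_Y = 170 − 11q_Y − 4q_Z = 0 ⇒ q_Y = 170/11 − (4/11)q_Z.
Plugging q_Y into Z's best response: q_Z = 21.125 − 0.5(170/11 − (4/11)q_Z) ⇒ (9/11)q_Z = 1179/88, so q_Z = 16.375.
Then q_Y = 170/11 − (4/11)·16.375 = 9.5.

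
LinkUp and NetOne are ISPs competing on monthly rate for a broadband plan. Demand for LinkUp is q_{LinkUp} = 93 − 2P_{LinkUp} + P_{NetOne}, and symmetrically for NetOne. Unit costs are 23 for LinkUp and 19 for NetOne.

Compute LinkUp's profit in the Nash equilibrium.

1039.68

LinkUp's profit: π = (P_{LinkUp} − 23)(93 − 2P_{LinkUp} + P_{NetOne}).
∂π/∂P_{LinkUp} = 139 − 4P_{LinkUp} + P_{NetOne} = 0 ⇒ P_{LinkUp} = 34.75 + 0.25P_{NetOne}.
Similarly P_{NetOne} = 32.75 + 0.25P_{LinkUp}.
Substituting the second reaction function into the first: P_{LinkUp} = 34.75 + 0.25(32.75 + 0.25P_{LinkUp}), which gives 0.9375P_{LinkUp} = 42.9375 ⇒ P_{LinkUp} = 45.8.
Then P_{NetOne} = 32.75 + 0.25·45.8 = 44.2.
q_{LinkUp} = 93 − 2·45.8 + 44.2 = 45.6.
Profit = (45.8 − 23)·45.6 = 1039.68.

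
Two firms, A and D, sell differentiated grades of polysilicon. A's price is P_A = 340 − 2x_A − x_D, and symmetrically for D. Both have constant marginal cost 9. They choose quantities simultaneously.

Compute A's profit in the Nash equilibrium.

8764.88

Firm A's profit: π = x_A(340 − 2x_A − x_D) − 9x_A.
∂π/∂x_A = 331 − 4x_A − x_D = 0 ⇒ x_A = 82.75 − 0.25x_D.
By symmetry x_D = x_A; substituting into the reaction function, 1.25x_A = 82.75 and x_A = 66.2.
P_A = 340 − 2·66.2 − 66.2 = 141.4.
Profit = (141.4 − 9)·66.2 = 8764.88.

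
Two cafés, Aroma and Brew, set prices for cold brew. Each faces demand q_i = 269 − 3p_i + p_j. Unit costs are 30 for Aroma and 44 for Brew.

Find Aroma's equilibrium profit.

Aroma's profit: π = (p_{Aroma} − 30)(269 − 3p_{Aroma} + p_{Brew}).
∂π/∂p_{Aroma} = 359 − 6p_{Aroma} + p_{Brew} = 0 ⇒ p_{Aroma} = 359/6 + (1/6)p_{Brew}.
Similarly p_{Brew} = 401/6 + (1/6)p_{Aroma}.
Plugging p_{Brew} into Aroma's best response: p_{Aroma} = 359/6 + (1/6)(401/6 + (1/6)p_{Aroma}) ⇒ (35/36)p_{Aroma} = 2555/36, so p_{Aroma} = 73.
Then p_{Brew} = 401/6 + (1/6)·73 = 79.
q_{Aroma} = 269 − 3·73 + 79 = 129.
Profit = (73 − 30)·129 = 5547.

5547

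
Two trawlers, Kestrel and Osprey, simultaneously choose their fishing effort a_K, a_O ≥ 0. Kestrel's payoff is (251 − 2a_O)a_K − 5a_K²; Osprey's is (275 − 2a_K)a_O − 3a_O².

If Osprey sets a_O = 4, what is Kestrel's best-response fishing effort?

24.3

Expanding Kestrel's payoff: 251a_K − 2a_Oa_K − 5a_K².
∂π/∂a_K = 251 − 2a_O − 10a_K = 0, so a_K = 25.1 − 0.2a_O.
At a_O = 4: a_K = 25.1 − 0.2·4 = 24.3.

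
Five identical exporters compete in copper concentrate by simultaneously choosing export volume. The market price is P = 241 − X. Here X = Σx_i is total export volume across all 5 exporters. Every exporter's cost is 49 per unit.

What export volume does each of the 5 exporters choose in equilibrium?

A representative exporter's profit is π_i = x_i(241 − X) − 49x_i, with X = x_i + Σ_{j≠i} x_j.
First-order condition: 192 − 2x_i − Σ_{j≠i} x_j = 0.
Imposing symmetry (x_j = x for all j) turns Σ_{j≠i} x_j into 4x, so 192 = 6x and x = 32.

32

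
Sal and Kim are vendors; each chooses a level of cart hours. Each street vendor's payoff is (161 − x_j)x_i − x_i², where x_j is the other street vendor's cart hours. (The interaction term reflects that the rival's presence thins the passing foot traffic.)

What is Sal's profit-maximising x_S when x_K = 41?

Sal's payoff is (161 − x_K)x_S − x_S².
∂π/∂x_S = 161 − x_K − 2x_S = 0, so x_S = 80.5 − 0.5x_K.
At x_K = 41: x_S = 80.5 − 0.5·41 = 60.

60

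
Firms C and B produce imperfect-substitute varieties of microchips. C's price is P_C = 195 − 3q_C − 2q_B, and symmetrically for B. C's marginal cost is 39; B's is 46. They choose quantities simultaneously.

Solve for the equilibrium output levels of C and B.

19.9375, 18.1875

Firm C's profit: π = q_C(195 − 3q_C − 2q_B) − 39q_C.
∂π/∂q_C = 156 − 6q_C − 2q_B = 0 ⇒ q_C = 26 − (1/3)q_B.
Similarly q_B = 149/6 − (1/3)q_C.
Substituting the second reaction function into the first: q_C = 26 − (1/3)(149/6 − (1/3)q_C), which gives (8/9)q_C = 319/18 ⇒ q_C = 19.9375.
Then q_B = 149/6 − (1/3)·19.9375 = 18.1875.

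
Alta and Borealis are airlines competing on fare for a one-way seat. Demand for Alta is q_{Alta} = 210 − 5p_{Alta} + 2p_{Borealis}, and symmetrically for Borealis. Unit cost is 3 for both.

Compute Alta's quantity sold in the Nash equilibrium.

125.625

Alta's profit: π = (p_{Alta} − 3)(210 − 5p_{Alta} + 2p_{Borealis}).
∂π/∂p_{Alta} = 225 − 10p_{Alta} + 2p_{Borealis} = 0 ⇒ p_{Alta} = 22.5 + 0.2p_{Borealis}.
Setting p_{Alta} = p_{Borealis} in the reaction function: p_{Alta} = 22.5 + 0.2p_{Alta}, so p_{Alta} = 22.5 / 0.8 = 28.125.
q_{Alta} = 210 − 5·28.125 + 2·28.125 = 125.625.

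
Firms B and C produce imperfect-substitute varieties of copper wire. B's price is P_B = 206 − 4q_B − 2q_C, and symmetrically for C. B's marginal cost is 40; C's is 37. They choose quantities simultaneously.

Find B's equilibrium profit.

Firm B's profit: π = q_B(206 − 4q_B − 2q_C) − 40q_B.
∂π/∂q_B = 166 − 8q_B − 2q_C = 0 ⇒ q_B = 20.75 − 0.25q_C.
Similarly q_C = 21.125 − 0.25q_B.
Solving the two reaction functions simultaneously: (1 − (−0.25)(−0.25))q_B = 20.75 − 0.25·21.125, so 0.9375q_B = 495/32 and q_B = 16.5.
Then q_C = 21.125 − 0.25·16.5 = 17.
P_B = 206 − 4·16.5 − 2·17 = 106.
Profit = (106 − 40)·16.5 = 1089.

1089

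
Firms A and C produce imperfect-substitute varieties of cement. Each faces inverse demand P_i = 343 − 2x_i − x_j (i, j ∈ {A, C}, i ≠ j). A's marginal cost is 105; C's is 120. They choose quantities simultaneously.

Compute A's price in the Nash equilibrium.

Firm A's profit: π = x_A(343 − 2x_A − x_C) − 105x_A.
∂π/∂x_A = 238 − 4x_A − x_C = 0 ⇒ x_A = 59.5 − 0.25x_C.
Similarly x_C = 55.75 − 0.25x_A.
Solving the two reaction functions simultaneously: (1 − (−0.25)(−0.25))x_A = 59.5 − 0.25·55.75, so 0.9375x_A = 45.5625 and x_A = 48.6.
Then x_C = 55.75 − 0.25·48.6 = 43.6.
P_A = 343 − 2·48.6 − 43.6 = 202.2.

202.2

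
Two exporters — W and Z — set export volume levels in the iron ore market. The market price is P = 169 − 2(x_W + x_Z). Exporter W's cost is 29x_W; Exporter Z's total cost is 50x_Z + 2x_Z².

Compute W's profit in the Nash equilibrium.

Exporter W's profit: π = x_W(169 − 2(x_W + x_Z)) − 29x_W.
∂π/∂x_W = 140 − 4x_W − 2x_Z = 0, so x_W = 35 − 0.5x_Z.
For Z: ∂π/∂x_Z = 119 − 8x_Z − 2x_W = 0 ⇒ x_Z = 14.875 − 0.25x_W.
Solving the two reaction functions simultaneously: (1 − (−0.5)(−0.25))x_W = 35 − 0.5·14.875, so 0.875x_W = 27.5625 and x_W = 31.5.
Then x_Z = 14.875 − 0.25·31.5 = 7.
Price P = 169 − 2·38.5 = 92.
W's profit: (92 − 29)·31.5 = 1984.5.

1984.5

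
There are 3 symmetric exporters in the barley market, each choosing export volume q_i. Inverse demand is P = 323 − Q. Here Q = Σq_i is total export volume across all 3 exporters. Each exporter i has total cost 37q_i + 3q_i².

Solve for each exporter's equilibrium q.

A representative exporter's profit is π_i = q_i(323 − Q) − 37q_i − 3q_i², with Q = q_i + Σ_{j≠i} q_j.
First-order condition: 286 − 8q_i − Σ_{j≠i} q_j = 0.
Imposing symmetry (q_j = q for all j) turns Σ_{j≠i} q_j into 2q, so 286 = 10q and q = 28.6.

28.6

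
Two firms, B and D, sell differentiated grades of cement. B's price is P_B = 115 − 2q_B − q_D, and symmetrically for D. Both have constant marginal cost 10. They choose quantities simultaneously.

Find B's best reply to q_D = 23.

20.5

Firm B's profit: π = q_B(115 − 2q_B − q_D) − 10q_B.
∂π/∂q_B = 105 − 4q_B − q_D = 0 ⇒ q_B = 26.25 − 0.25q_D.
At q_D = 23: q_B = 26.25 − 0.25·23 = 20.5.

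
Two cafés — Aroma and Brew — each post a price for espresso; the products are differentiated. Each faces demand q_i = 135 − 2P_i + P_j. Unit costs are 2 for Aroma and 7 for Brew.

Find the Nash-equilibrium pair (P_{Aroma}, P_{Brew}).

47, 49

Aroma's profit: π = (P_{Aroma} − 2)(135 − 2P_{Aroma} + P_{Brew}).
∂π/∂P_{Aroma} = 139 − 4P_{Aroma} + P_{Brew} = 0 ⇒ P_{Aroma} = 34.75 + 0.25P_{Brew}.
Similarly P_{Brew} = 37.25 + 0.25P_{Aroma}.
Plugging P_{Brew} into Aroma's best response: P_{Aroma} = 34.75 + 0.25(37.25 + 0.25P_{Aroma}) ⇒ 0.9375P_{Aroma} = 44.0625, so P_{Aroma} = 47.
Then P_{Brew} = 37.25 + 0.25·47 = 49.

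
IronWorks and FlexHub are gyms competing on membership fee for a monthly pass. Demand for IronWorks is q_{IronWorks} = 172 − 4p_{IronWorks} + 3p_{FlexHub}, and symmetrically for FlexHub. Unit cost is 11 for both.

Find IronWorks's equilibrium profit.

4147.36

IronWorks's profit: π = (p_{IronWorks} − 11)(172 − 4p_{IronWorks} + 3p_{FlexHub}).
∂π/∂p_{IronWorks} = 216 − 8p_{IronWorks} + 3p_{FlexHub} = 0 ⇒ p_{IronWorks} = 27 + 0.375p_{FlexHub}.
Setting p_{IronWorks} = p_{FlexHub} in the reaction function: p_{IronWorks} = 27 + 0.375p_{IronWorks}, so p_{IronWorks} = 27 / 0.625 = 43.2.
q_{IronWorks} = 172 − 4·43.2 + 3·43.2 = 128.8.
Profit = (43.2 − 11)·128.8 = 4147.36.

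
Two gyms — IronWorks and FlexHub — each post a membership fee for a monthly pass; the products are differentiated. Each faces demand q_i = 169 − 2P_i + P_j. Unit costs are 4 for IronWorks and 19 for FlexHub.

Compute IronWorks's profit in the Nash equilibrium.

6498

IronWorks's profit: π = (P_{IronWorks} − 4)(169 − 2P_{IronWorks} + P_{FlexHub}).
∂π/∂P_{IronWorks} = 177 − 4P_{IronWorks} + P_{FlexHub} = 0 ⇒ P_{IronWorks} = 44.25 + 0.25P_{FlexHub}.
Similarly P_{FlexHub} = 51.75 + 0.25P_{IronWorks}.
Substituting the second reaction function into the first: P_{IronWorks} = 44.25 + 0.25(51.75 + 0.25P_{IronWorks}), which gives 0.9375P_{IronWorks} = 57.1875 ⇒ P_{IronWorks} = 61.
Then P_{FlexHub} = 51.75 + 0.25·61 = 67.
q_{IronWorks} = 169 − 2·61 + 67 = 114.
Profit = (61 − 4)·114 = 6498.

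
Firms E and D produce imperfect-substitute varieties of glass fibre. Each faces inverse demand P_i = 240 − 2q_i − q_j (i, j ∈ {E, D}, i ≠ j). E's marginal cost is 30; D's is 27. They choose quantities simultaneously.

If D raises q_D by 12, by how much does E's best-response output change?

-3

Firm E's profit: π = q_E(240 − 2q_E − q_D) − 30q_E.
∂π/∂q_E = 210 − 4q_E − q_D = 0 ⇒ q_E = 52.5 − 0.25q_D.
The reaction-function slope is −0.25, so a 12-unit rise in q_D moves q_E by −0.25 × 12 = −3. E's best response falls — the actions are strategic substitutes.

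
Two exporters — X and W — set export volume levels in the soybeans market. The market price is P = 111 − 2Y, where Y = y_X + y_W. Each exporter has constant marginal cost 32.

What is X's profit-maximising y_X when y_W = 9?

15.25

Exporter X's profit: π = y_X(111 − 2(y_X + y_W)) − 32y_X.
∂π/∂y_X = 79 − 4y_X − 2y_W = 0, so y_X = 19.75 − 0.5y_W.
At y_W = 9: y_X = 19.75 − 0.5·9 = 15.25.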